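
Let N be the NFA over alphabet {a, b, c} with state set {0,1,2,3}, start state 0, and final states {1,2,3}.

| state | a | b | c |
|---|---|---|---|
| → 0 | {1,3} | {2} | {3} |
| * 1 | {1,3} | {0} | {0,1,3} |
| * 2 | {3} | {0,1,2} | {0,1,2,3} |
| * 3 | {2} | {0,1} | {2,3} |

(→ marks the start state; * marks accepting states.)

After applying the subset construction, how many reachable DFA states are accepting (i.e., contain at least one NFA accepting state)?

10

Start state of the DFA: {0}.
{0} --a--> {1,3}  [new]
{0} --b--> {2}  [new]
{0} --c--> {3}  [new]
{1,3} --a--> {1,2,3}  [new]
{1,3} --b--> {0,1}  [new]
{1,3} --c--> {0,1,2,3}  [new]
{2} --a--> {3}  [seen]
{2} --b--> {0,1,2}  [new]
{2} --c--> {0,1,2,3}  [seen]
{3} --a--> {2}  [seen]
{3} --b--> {0,1}  [seen]
{3} --c--> {2,3}  [new]
{1,2,3} --a--> {1,2,3}  [seen]
{1,2,3} --b--> {0,1,2}  [seen]
{1,2,3} --c--> {0,1,2,3}  [seen]
{0,1} --a--> {1,3}  [seen]
{0,1} --b--> {0,2}  [new]
{0,1} --c--> {0,1,3}  [new]
{0,1,2,3} --a--> {1,2,3}  [seen]
{0,1,2,3} --b--> {0,1,2}  [seen]
{0,1,2,3} --c--> {0,1,2,3}  [seen]
{0,1,2} --a--> {1,3}  [seen]
{0,1,2} --b--> {0,1,2}  [seen]
{0,1,2} --c--> {0,1,2,3}  [seen]
{2,3} --a--> {2,3}  [seen]
{2,3} --b--> {0,1,2}  [seen]
{2,3} --c--> {0,1,2,3}  [seen]
{0,2} --a--> {1,3}  [seen]
{0,2} --b--> {0,1,2}  [seen]
{0,2} --c--> {0,1,2,3}  [seen]
{0,1,3} --a--> {1,2,3}  [seen]
{0,1,3} --b--> {0,1,2}  [seen]
{0,1,3} --c--> {0,1,2,3}  [seen]
Reachable DFA states: {0}, {1,3}, {2}, {3}, {1,2,3}, {0,1}, {0,1,2,3}, {0,1,2}, {2,3}, {0,2}, {0,1,3}.
Accepting DFA states (contain an NFA accepting state): {1,3}, {2}, {3}, {1,2,3}, {0,1}, {0,1,2,3}, {0,1,2}, {2,3}, {0,2}, {0,1,3}.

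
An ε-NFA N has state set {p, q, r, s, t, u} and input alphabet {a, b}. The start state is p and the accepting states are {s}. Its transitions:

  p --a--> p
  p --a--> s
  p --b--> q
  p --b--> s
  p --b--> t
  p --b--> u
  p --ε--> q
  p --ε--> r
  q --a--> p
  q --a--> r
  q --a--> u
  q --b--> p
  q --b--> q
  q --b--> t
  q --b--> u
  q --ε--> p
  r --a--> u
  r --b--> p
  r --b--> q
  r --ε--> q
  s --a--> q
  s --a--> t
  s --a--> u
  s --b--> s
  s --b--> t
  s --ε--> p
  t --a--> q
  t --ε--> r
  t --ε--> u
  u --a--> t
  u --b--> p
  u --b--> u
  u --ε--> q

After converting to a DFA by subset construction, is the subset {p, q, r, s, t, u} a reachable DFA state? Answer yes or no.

yes

Start state of the DFA: {p, q, r} (ε-closure of the NFA start).
{p, q, r} --a--> {p, q, r, s, u}  [new]
{p, q, r} --b--> {p, q, r, s, t, u}  [new]
{p, q, r, s, u} --a--> {p, q, r, s, t, u}  [seen]
{p, q, r, s, u} --b--> {p, q, r, s, t, u}  [seen]
{p, q, r, s, t, u} --a--> {p, q, r, s, t, u}  [seen]
{p, q, r, s, t, u} --b--> {p, q, r, s, t, u}  [seen]
Reachable DFA states: {p, q, r}, {p, q, r, s, u}, {p, q, r, s, t, u}.
{p, q, r, s, t, u} is among them.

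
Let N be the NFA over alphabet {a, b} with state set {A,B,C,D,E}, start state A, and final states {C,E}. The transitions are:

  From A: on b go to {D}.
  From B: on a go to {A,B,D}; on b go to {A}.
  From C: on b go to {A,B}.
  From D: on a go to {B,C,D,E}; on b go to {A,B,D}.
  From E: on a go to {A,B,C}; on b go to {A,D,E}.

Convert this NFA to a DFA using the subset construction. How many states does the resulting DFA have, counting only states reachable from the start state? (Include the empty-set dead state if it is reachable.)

Start state of the DFA: {A}.
{A} --a--> ∅  [new]
{A} --b--> {D}  [new]
∅ --a--> ∅  [seen]
∅ --b--> ∅  [seen]
{D} --a--> {B,C,D,E}  [new]
{D} --b--> {A,B,D}  [new]
{B,C,D,E} --a--> {A,B,C,D,E}  [new]
{B,C,D,E} --b--> {A,B,D,E}  [new]
{A,B,D} --a--> {A,B,C,D,E}  [seen]
{A,B,D} --b--> {A,B,D}  [seen]
{A,B,C,D,E} --a--> {A,B,C,D,E}  [seen]
{A,B,C,D,E} --b--> {A,B,D,E}  [seen]
{A,B,D,E} --a--> {A,B,C,D,E}  [seen]
{A,B,D,E} --b--> {A,B,D,E}  [seen]
Reachable DFA states: {A}, ∅, {D}, {B,C,D,E}, {A,B,D}, {A,B,C,D,E}, {A,B,D,E}.

7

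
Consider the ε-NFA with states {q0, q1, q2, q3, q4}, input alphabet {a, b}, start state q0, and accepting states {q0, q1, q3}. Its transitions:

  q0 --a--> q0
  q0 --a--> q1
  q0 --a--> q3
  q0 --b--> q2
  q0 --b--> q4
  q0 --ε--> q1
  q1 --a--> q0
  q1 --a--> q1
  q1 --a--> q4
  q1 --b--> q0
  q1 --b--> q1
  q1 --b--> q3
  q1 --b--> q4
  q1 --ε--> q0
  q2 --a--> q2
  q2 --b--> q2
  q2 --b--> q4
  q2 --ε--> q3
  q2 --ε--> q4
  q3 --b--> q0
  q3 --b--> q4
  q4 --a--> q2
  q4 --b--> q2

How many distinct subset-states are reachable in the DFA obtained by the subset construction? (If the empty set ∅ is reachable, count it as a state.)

3

Start state of the DFA: {q0, q1} (ε-closure of the NFA start).
{q0, q1} --a--> {q0, q1, q3, q4}  [new]
{q0, q1} --b--> {q0, q1, q2, q3, q4}  [new]
{q0, q1, q3, q4} --a--> {q0, q1, q2, q3, q4}  [seen]
{q0, q1, q3, q4} --b--> {q0, q1, q2, q3, q4}  [seen]
{q0, q1, q2, q3, q4} --a--> {q0, q1, q2, q3, q4}  [seen]
{q0, q1, q2, q3, q4} --b--> {q0, q1, q2, q3, q4}  [seen]
Reachable DFA states: {q0, q1}, {q0, q1, q3, q4}, {q0, q1, q2, q3, q4}.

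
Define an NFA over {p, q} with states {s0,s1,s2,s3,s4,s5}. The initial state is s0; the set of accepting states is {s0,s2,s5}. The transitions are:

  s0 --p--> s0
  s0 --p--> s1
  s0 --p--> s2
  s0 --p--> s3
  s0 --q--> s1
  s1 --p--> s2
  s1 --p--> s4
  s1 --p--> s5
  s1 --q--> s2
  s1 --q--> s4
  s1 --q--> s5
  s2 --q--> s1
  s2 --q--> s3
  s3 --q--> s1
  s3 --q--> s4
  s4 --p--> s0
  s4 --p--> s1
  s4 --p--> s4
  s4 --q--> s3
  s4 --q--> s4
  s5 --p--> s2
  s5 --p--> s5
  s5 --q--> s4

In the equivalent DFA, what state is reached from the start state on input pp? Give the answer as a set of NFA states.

{s0,s1,s2,s3,s4,s5}

Start: {s0}.
δ(s0,p) = {s0,s1,s2,s3}.
Union: {s0,s1,s2,s3}.
After p: {s0,s1,s2,s3}.
δ(s0,p) = {s0,s1,s2,s3}; δ(s1,p) = {s2,s4,s5}; δ(s2,p) = ∅; δ(s3,p) = ∅.
Union: {s0,s1,s2,s3,s4,s5}.
After p: {s0,s1,s2,s3,s4,s5}.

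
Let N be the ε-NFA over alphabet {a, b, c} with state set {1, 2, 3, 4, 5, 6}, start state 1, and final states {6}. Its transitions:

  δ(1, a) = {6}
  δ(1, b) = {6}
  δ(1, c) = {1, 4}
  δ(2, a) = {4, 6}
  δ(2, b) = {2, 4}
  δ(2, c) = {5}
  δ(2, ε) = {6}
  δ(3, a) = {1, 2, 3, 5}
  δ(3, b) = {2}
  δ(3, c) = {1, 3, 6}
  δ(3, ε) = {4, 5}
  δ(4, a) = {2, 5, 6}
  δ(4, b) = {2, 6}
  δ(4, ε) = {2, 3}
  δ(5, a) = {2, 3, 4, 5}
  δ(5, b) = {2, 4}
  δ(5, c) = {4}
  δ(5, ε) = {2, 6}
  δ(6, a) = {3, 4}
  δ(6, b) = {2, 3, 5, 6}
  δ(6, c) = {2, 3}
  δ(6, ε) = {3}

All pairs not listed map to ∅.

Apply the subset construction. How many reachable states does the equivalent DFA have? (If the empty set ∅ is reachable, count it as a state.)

Start state of the DFA: {1} (ε-closure of the NFA start).
{1} --a--> {2, 3, 4, 5, 6}  [new]
{1} --b--> {2, 3, 4, 5, 6}  [seen]
{1} --c--> {1, 2, 3, 4, 5, 6}  [new]
{2, 3, 4, 5, 6} --a--> {1, 2, 3, 4, 5, 6}  [seen]
{2, 3, 4, 5, 6} --b--> {2, 3, 4, 5, 6}  [seen]
{2, 3, 4, 5, 6} --c--> {1, 2, 3, 4, 5, 6}  [seen]
{1, 2, 3, 4, 5, 6} --a--> {1, 2, 3, 4, 5, 6}  [seen]
{1, 2, 3, 4, 5, 6} --b--> {2, 3, 4, 5, 6}  [seen]
{1, 2, 3, 4, 5, 6} --c--> {1, 2, 3, 4, 5, 6}  [seen]
Reachable DFA states: {1}, {2, 3, 4, 5, 6}, {1, 2, 3, 4, 5, 6}.

3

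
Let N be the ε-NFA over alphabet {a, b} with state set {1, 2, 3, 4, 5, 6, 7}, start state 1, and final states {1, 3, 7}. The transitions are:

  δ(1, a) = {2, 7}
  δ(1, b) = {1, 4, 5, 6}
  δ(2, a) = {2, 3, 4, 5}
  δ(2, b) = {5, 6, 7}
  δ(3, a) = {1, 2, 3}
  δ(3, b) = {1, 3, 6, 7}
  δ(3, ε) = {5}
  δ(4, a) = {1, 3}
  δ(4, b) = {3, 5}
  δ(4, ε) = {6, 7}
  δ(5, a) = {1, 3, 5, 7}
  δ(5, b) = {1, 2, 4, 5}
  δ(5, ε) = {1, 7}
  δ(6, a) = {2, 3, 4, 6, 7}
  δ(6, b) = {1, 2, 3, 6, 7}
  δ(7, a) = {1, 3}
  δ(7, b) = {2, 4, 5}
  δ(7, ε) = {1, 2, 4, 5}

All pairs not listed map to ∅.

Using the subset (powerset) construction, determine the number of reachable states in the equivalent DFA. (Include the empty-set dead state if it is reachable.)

3

Start state of the DFA: {1} (ε-closure of the NFA start).
{1} --a--> {1, 2, 4, 5, 6, 7}  [new]
{1} --b--> {1, 2, 4, 5, 6, 7}  [seen]
{1, 2, 4, 5, 6, 7} --a--> {1, 2, 3, 4, 5, 6, 7}  [new]
{1, 2, 4, 5, 6, 7} --b--> {1, 2, 3, 4, 5, 6, 7}  [seen]
{1, 2, 3, 4, 5, 6, 7} --a--> {1, 2, 3, 4, 5, 6, 7}  [seen]
{1, 2, 3, 4, 5, 6, 7} --b--> {1, 2, 3, 4, 5, 6, 7}  [seen]
Reachable DFA states: {1}, {1, 2, 4, 5, 6, 7}, {1, 2, 3, 4, 5, 6, 7}.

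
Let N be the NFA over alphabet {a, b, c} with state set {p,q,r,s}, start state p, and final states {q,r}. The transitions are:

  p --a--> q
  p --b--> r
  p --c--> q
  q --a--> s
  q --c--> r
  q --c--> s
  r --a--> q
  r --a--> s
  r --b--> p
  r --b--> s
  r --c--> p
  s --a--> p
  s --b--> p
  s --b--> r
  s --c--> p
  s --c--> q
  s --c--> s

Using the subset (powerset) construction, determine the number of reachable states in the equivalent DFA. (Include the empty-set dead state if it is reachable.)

14

Start state of the DFA: {p}.
{p} --a--> {q}  [new]
{p} --b--> {r}  [new]
{p} --c--> {q}  [seen]
{q} --a--> {s}  [new]
{q} --b--> ∅  [new]
{q} --c--> {r,s}  [new]
{r} --a--> {q,s}  [new]
{r} --b--> {p,s}  [new]
{r} --c--> {p}  [seen]
{s} --a--> {p}  [seen]
{s} --b--> {p,r}  [new]
{s} --c--> {p,q,s}  [new]
∅ --a--> ∅  [seen]
∅ --b--> ∅  [seen]
∅ --c--> ∅  [seen]
{r,s} --a--> {p,q,s}  [seen]
{r,s} --b--> {p,r,s}  [new]
{r,s} --c--> {p,q,s}  [seen]
{q,s} --a--> {p,s}  [seen]
{q,s} --b--> {p,r}  [seen]
{q,s} --c--> {p,q,r,s}  [new]
{p,s} --a--> {p,q}  [new]
{p,s} --b--> {p,r}  [seen]
{p,s} --c--> {p,q,s}  [seen]
{p,r} --a--> {q,s}  [seen]
{p,r} --b--> {p,r,s}  [seen]
{p,r} --c--> {p,q}  [seen]
{p,q,s} --a--> {p,q,s}  [seen]
{p,q,s} --b--> {p,r}  [seen]
{p,q,s} --c--> {p,q,r,s}  [seen]
{p,r,s} --a--> {p,q,s}  [seen]
{p,r,s} --b--> {p,r,s}  [seen]
{p,r,s} --c--> {p,q,s}  [seen]
{p,q,r,s} --a--> {p,q,s}  [seen]
{p,q,r,s} --b--> {p,r,s}  [seen]
{p,q,r,s} --c--> {p,q,r,s}  [seen]
{p,q} --a--> {q,s}  [seen]
{p,q} --b--> {r}  [seen]
{p,q} --c--> {q,r,s}  [new]
{q,r,s} --a--> {p,q,s}  [seen]
{q,r,s} --b--> {p,r,s}  [seen]
{q,r,s} --c--> {p,q,r,s}  [seen]
Reachable DFA states: {p}, {q}, {r}, {s}, ∅, {r,s}, {q,s}, {p,s}, {p,r}, {p,q,s}, {p,r,s}, {p,q,r,s}, {p,q}, {q,r,s}.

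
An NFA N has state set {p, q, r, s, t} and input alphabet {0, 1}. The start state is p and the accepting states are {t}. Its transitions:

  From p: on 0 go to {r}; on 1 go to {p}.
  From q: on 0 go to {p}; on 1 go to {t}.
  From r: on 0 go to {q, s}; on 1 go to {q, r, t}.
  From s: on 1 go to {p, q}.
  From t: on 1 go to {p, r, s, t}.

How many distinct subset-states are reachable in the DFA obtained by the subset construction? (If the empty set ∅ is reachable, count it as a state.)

Start state of the DFA: {p}.
{p} --0--> {r}  [new]
{p} --1--> {p}  [seen]
{r} --0--> {q, s}  [new]
{r} --1--> {q, r, t}  [new]
{q, s} --0--> {p}  [seen]
{q, s} --1--> {p, q, t}  [new]
{q, r, t} --0--> {p, q, s}  [new]
{q, r, t} --1--> {p, q, r, s, t}  [new]
{p, q, t} --0--> {p, r}  [new]
{p, q, t} --1--> {p, r, s, t}  [new]
{p, q, s} --0--> {p, r}  [seen]
{p, q, s} --1--> {p, q, t}  [seen]
{p, q, r, s, t} --0--> {p, q, r, s}  [new]
{p, q, r, s, t} --1--> {p, q, r, s, t}  [seen]
{p, r} --0--> {q, r, s}  [new]
{p, r} --1--> {p, q, r, t}  [new]
{p, r, s, t} --0--> {q, r, s}  [seen]
{p, r, s, t} --1--> {p, q, r, s, t}  [seen]
{p, q, r, s} --0--> {p, q, r, s}  [seen]
{p, q, r, s} --1--> {p, q, r, t}  [seen]
{q, r, s} --0--> {p, q, s}  [seen]
{q, r, s} --1--> {p, q, r, t}  [seen]
{p, q, r, t} --0--> {p, q, r, s}  [seen]
{p, q, r, t} --1--> {p, q, r, s, t}  [seen]
Reachable DFA states: {p}, {r}, {q, s}, {q, r, t}, {p, q, t}, {p, q, s}, {p, q, r, s, t}, {p, r}, {p, r, s, t}, {p, q, r, s}, {q, r, s}, {p, q, r, t}.

12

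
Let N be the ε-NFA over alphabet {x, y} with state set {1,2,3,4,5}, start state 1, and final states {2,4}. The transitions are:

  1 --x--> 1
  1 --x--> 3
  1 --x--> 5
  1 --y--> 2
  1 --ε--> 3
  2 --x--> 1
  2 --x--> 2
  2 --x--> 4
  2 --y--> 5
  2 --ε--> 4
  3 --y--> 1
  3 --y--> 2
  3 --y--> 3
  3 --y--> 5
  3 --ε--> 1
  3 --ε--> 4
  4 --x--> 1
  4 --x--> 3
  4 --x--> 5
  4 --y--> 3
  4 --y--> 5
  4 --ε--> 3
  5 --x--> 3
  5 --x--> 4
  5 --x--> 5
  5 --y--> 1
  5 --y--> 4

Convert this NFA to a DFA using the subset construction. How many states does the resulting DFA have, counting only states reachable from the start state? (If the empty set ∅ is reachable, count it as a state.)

Start state of the DFA: {1,3,4} (ε-closure of the NFA start).
{1,3,4} --x--> {1,3,4,5}  [new]
{1,3,4} --y--> {1,2,3,4,5}  [new]
{1,3,4,5} --x--> {1,3,4,5}  [seen]
{1,3,4,5} --y--> {1,2,3,4,5}  [seen]
{1,2,3,4,5} --x--> {1,2,3,4,5}  [seen]
{1,2,3,4,5} --y--> {1,2,3,4,5}  [seen]
Reachable DFA states: {1,3,4}, {1,3,4,5}, {1,2,3,4,5}.

3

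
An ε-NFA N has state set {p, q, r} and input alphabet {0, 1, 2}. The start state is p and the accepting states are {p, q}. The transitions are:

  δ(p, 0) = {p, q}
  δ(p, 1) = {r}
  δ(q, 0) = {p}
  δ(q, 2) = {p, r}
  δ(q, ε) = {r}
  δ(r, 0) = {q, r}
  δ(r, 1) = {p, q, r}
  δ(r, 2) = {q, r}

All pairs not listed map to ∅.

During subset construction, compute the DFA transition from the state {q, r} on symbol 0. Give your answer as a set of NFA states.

δ(q,0) = {p}; δ(r,0) = {q, r}.
Union: {p, q, r}.

{p, q, r}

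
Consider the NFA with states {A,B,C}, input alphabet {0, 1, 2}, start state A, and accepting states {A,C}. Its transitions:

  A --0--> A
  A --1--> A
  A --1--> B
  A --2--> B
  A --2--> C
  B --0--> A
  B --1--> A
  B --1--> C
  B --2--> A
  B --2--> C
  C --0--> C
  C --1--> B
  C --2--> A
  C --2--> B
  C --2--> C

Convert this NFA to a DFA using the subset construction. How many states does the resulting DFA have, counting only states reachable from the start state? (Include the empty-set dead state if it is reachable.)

Start state of the DFA: {A}.
{A} --0--> {A}  [seen]
{A} --1--> {A,B}  [new]
{A} --2--> {B,C}  [new]
{A,B} --0--> {A}  [seen]
{A,B} --1--> {A,B,C}  [new]
{A,B} --2--> {A,B,C}  [seen]
{B,C} --0--> {A,C}  [new]
{B,C} --1--> {A,B,C}  [seen]
{B,C} --2--> {A,B,C}  [seen]
{A,B,C} --0--> {A,C}  [seen]
{A,B,C} --1--> {A,B,C}  [seen]
{A,B,C} --2--> {A,B,C}  [seen]
{A,C} --0--> {A,C}  [seen]
{A,C} --1--> {A,B}  [seen]
{A,C} --2--> {A,B,C}  [seen]
Reachable DFA states: {A}, {A,B}, {B,C}, {A,B,C}, {A,C}.

5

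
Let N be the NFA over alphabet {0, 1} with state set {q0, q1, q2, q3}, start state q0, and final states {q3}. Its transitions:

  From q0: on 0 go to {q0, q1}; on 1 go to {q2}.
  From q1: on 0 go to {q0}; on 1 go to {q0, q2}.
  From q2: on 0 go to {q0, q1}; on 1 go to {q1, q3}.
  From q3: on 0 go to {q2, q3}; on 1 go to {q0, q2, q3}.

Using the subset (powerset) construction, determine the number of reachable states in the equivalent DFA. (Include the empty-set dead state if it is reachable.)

Start state of the DFA: {q0}.
{q0} --0--> {q0, q1}  [new]
{q0} --1--> {q2}  [new]
{q0, q1} --0--> {q0, q1}  [seen]
{q0, q1} --1--> {q0, q2}  [new]
{q2} --0--> {q0, q1}  [seen]
{q2} --1--> {q1, q3}  [new]
{q0, q2} --0--> {q0, q1}  [seen]
{q0, q2} --1--> {q1, q2, q3}  [new]
{q1, q3} --0--> {q0, q2, q3}  [new]
{q1, q3} --1--> {q0, q2, q3}  [seen]
{q1, q2, q3} --0--> {q0, q1, q2, q3}  [new]
{q1, q2, q3} --1--> {q0, q1, q2, q3}  [seen]
{q0, q2, q3} --0--> {q0, q1, q2, q3}  [seen]
{q0, q2, q3} --1--> {q0, q1, q2, q3}  [seen]
{q0, q1, q2, q3} --0--> {q0, q1, q2, q3}  [seen]
{q0, q1, q2, q3} --1--> {q0, q1, q2, q3}  [seen]
Reachable DFA states: {q0}, {q0, q1}, {q2}, {q0, q2}, {q1, q3}, {q1, q2, q3}, {q0, q2, q3}, {q0, q1, q2, q3}.

8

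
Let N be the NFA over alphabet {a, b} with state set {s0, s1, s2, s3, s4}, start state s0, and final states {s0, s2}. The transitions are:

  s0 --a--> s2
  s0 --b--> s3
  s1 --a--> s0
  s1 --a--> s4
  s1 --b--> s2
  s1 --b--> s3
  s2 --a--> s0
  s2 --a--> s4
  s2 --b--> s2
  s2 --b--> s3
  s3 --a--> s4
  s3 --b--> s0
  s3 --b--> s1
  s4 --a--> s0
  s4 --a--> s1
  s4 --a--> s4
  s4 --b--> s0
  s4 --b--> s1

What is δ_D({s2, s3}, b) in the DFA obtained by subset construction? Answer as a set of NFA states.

δ(s2,b) = {s2, s3}; δ(s3,b) = {s0, s1}.
Union: {s0, s1, s2, s3}.

{s0, s1, s2, s3}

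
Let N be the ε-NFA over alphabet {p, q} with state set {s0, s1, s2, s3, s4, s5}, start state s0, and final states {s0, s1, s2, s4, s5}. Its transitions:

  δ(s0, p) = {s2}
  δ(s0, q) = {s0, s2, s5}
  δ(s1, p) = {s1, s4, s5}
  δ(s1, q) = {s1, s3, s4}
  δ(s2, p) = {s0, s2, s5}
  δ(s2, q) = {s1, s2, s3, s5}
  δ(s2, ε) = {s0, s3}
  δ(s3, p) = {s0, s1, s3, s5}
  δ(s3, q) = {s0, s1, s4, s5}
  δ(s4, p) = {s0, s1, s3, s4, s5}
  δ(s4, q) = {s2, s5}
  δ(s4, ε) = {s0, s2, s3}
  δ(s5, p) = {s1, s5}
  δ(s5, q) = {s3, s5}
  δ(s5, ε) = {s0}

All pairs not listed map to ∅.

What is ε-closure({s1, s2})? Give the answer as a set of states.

{s0, s1, s2, s3}

Begin with {s1, s2}.
s2 →ε {s0, s3}; add s0, s3.
ε-closure = {s0, s1, s2, s3}.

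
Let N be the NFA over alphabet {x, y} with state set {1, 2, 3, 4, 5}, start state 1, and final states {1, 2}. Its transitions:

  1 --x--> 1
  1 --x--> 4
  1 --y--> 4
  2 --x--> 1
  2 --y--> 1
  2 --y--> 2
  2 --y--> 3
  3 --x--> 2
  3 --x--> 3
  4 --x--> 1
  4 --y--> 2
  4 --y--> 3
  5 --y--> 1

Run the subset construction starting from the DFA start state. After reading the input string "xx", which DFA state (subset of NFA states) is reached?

Start: {1}.
δ(1,x) = {1, 4}.
Union: {1, 4}.
After x: {1, 4}.
δ(1,x) = {1, 4}; δ(4,x) = {1}.
Union: {1, 4}.
After x: {1, 4}.

{1, 4}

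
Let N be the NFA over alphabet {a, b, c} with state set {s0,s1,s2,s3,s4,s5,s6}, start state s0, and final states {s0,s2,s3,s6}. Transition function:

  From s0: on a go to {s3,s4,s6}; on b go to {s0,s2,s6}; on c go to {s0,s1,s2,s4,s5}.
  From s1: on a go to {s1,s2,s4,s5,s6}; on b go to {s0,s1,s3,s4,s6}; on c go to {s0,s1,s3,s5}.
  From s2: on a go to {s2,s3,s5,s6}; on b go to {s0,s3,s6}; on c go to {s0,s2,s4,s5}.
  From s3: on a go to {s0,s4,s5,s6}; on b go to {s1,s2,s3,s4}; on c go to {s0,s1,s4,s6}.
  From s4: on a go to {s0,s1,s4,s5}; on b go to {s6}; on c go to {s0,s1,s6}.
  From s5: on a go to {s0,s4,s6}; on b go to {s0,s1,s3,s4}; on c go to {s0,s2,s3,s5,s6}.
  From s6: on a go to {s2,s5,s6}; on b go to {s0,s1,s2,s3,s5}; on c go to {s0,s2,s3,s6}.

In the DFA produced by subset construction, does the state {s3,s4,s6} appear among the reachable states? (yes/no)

Start state of the DFA: {s0}.
{s0} --a--> {s3,s4,s6}  [new]
{s0} --b--> {s0,s2,s6}  [new]
{s0} --c--> {s0,s1,s2,s4,s5}  [new]
{s3,s4,s6} --a--> {s0,s1,s2,s4,s5,s6}  [new]
{s3,s4,s6} --b--> {s0,s1,s2,s3,s4,s5,s6}  [new]
{s3,s4,s6} --c--> {s0,s1,s2,s3,s4,s6}  [new]
{s0,s2,s6} --a--> {s2,s3,s4,s5,s6}  [new]
{s0,s2,s6} --b--> {s0,s1,s2,s3,s5,s6}  [new]
{s0,s2,s6} --c--> {s0,s1,s2,s3,s4,s5,s6}  [seen]
{s0,s1,s2,s4,s5} --a--> {s0,s1,s2,s3,s4,s5,s6}  [seen]
{s0,s1,s2,s4,s5} --b--> {s0,s1,s2,s3,s4,s6}  [seen]
{s0,s1,s2,s4,s5} --c--> {s0,s1,s2,s3,s4,s5,s6}  [seen]
{s0,s1,s2,s4,s5,s6} --a--> {s0,s1,s2,s3,s4,s5,s6}  [seen]
{s0,s1,s2,s4,s5,s6} --b--> {s0,s1,s2,s3,s4,s5,s6}  [seen]
{s0,s1,s2,s4,s5,s6} --c--> {s0,s1,s2,s3,s4,s5,s6}  [seen]
{s0,s1,s2,s3,s4,s5,s6} --a--> {s0,s1,s2,s3,s4,s5,s6}  [seen]
{s0,s1,s2,s3,s4,s5,s6} --b--> {s0,s1,s2,s3,s4,s5,s6}  [seen]
{s0,s1,s2,s3,s4,s5,s6} --c--> {s0,s1,s2,s3,s4,s5,s6}  [seen]
{s0,s1,s2,s3,s4,s6} --a--> {s0,s1,s2,s3,s4,s5,s6}  [seen]
{s0,s1,s2,s3,s4,s6} --b--> {s0,s1,s2,s3,s4,s5,s6}  [seen]
{s0,s1,s2,s3,s4,s6} --c--> {s0,s1,s2,s3,s4,s5,s6}  [seen]
{s2,s3,s4,s5,s6} --a--> {s0,s1,s2,s3,s4,s5,s6}  [seen]
{s2,s3,s4,s5,s6} --b--> {s0,s1,s2,s3,s4,s5,s6}  [seen]
{s2,s3,s4,s5,s6} --c--> {s0,s1,s2,s3,s4,s5,s6}  [seen]
{s0,s1,s2,s3,s5,s6} --a--> {s0,s1,s2,s3,s4,s5,s6}  [seen]
{s0,s1,s2,s3,s5,s6} --b--> {s0,s1,s2,s3,s4,s5,s6}  [seen]
{s0,s1,s2,s3,s5,s6} --c--> {s0,s1,s2,s3,s4,s5,s6}  [seen]
Reachable DFA states: {s0}, {s3,s4,s6}, {s0,s2,s6}, {s0,s1,s2,s4,s5}, {s0,s1,s2,s4,s5,s6}, {s0,s1,s2,s3,s4,s5,s6}, {s0,s1,s2,s3,s4,s6}, {s2,s3,s4,s5,s6}, {s0,s1,s2,s3,s5,s6}.
{s3,s4,s6} is among them.

yes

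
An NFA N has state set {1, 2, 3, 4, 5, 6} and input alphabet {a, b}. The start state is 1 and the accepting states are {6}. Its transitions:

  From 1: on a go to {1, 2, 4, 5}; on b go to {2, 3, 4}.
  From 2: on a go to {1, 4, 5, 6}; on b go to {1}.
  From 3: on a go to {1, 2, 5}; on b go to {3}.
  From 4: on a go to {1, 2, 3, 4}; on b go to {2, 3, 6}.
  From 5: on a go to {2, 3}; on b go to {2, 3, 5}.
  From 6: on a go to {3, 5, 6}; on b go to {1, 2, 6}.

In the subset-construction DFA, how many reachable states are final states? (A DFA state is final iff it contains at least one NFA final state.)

Start state of the DFA: {1}.
{1} --a--> {1, 2, 4, 5}  [new]
{1} --b--> {2, 3, 4}  [new]
{1, 2, 4, 5} --a--> {1, 2, 3, 4, 5, 6}  [new]
{1, 2, 4, 5} --b--> {1, 2, 3, 4, 5, 6}  [seen]
{2, 3, 4} --a--> {1, 2, 3, 4, 5, 6}  [seen]
{2, 3, 4} --b--> {1, 2, 3, 6}  [new]
{1, 2, 3, 4, 5, 6} --a--> {1, 2, 3, 4, 5, 6}  [seen]
{1, 2, 3, 4, 5, 6} --b--> {1, 2, 3, 4, 5, 6}  [seen]
{1, 2, 3, 6} --a--> {1, 2, 3, 4, 5, 6}  [seen]
{1, 2, 3, 6} --b--> {1, 2, 3, 4, 6}  [new]
{1, 2, 3, 4, 6} --a--> {1, 2, 3, 4, 5, 6}  [seen]
{1, 2, 3, 4, 6} --b--> {1, 2, 3, 4, 6}  [seen]
Reachable DFA states: {1}, {1, 2, 4, 5}, {2, 3, 4}, {1, 2, 3, 4, 5, 6}, {1, 2, 3, 6}, {1, 2, 3, 4, 6}.
Accepting DFA states (contain an NFA accepting state): {1, 2, 3, 4, 5, 6}, {1, 2, 3, 6}, {1, 2, 3, 4, 6}.

3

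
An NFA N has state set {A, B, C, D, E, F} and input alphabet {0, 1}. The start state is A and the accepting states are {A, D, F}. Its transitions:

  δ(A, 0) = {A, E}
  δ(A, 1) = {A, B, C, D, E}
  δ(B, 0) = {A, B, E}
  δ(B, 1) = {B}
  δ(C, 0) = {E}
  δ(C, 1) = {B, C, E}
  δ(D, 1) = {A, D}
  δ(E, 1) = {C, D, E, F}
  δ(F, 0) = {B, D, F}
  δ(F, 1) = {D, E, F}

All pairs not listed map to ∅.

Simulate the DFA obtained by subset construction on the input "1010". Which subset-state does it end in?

Start: {A}.
δ(A,1) = {A, B, C, D, E}.
Union: {A, B, C, D, E}.
After 1: {A, B, C, D, E}.
δ(A,0) = {A, E}; δ(B,0) = {A, B, E}; δ(C,0) = {E}; δ(D,0) = ∅; δ(E,0) = ∅.
Union: {A, B, E}.
After 0: {A, B, E}.
δ(A,1) = {A, B, C, D, E}; δ(B,1) = {B}; δ(E,1) = {C, D, E, F}.
Union: {A, B, C, D, E, F}.
After 1: {A, B, C, D, E, F}.
δ(A,0) = {A, E}; δ(B,0) = {A, B, E}; δ(C,0) = {E}; δ(D,0) = ∅; δ(E,0) = ∅; δ(F,0) = {B, D, F}.
Union: {A, B, D, E, F}.
After 0: {A, B, D, E, F}.

{A, B, D, E, F}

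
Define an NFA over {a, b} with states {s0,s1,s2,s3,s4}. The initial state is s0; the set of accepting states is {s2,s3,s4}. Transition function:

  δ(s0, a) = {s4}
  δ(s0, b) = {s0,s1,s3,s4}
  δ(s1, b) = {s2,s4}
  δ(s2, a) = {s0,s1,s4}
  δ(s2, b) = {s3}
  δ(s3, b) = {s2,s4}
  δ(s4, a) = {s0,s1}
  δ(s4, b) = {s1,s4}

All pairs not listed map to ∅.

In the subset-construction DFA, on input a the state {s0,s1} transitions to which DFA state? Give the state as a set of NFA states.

{s4}

δ(s0,a) = {s4}; δ(s1,a) = ∅.
Union: {s4}.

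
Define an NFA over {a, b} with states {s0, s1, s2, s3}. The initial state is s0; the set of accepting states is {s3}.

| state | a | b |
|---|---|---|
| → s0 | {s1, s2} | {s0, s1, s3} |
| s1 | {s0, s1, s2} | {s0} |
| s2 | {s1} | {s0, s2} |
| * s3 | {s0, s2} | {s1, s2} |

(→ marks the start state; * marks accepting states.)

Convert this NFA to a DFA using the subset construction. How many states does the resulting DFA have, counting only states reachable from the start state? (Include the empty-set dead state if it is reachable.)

Start state of the DFA: {s0}.
{s0} --a--> {s1, s2}  [new]
{s0} --b--> {s0, s1, s3}  [new]
{s1, s2} --a--> {s0, s1, s2}  [new]
{s1, s2} --b--> {s0, s2}  [new]
{s0, s1, s3} --a--> {s0, s1, s2}  [seen]
{s0, s1, s3} --b--> {s0, s1, s2, s3}  [new]
{s0, s1, s2} --a--> {s0, s1, s2}  [seen]
{s0, s1, s2} --b--> {s0, s1, s2, s3}  [seen]
{s0, s2} --a--> {s1, s2}  [seen]
{s0, s2} --b--> {s0, s1, s2, s3}  [seen]
{s0, s1, s2, s3} --a--> {s0, s1, s2}  [seen]
{s0, s1, s2, s3} --b--> {s0, s1, s2, s3}  [seen]
Reachable DFA states: {s0}, {s1, s2}, {s0, s1, s3}, {s0, s1, s2}, {s0, s2}, {s0, s1, s2, s3}.

6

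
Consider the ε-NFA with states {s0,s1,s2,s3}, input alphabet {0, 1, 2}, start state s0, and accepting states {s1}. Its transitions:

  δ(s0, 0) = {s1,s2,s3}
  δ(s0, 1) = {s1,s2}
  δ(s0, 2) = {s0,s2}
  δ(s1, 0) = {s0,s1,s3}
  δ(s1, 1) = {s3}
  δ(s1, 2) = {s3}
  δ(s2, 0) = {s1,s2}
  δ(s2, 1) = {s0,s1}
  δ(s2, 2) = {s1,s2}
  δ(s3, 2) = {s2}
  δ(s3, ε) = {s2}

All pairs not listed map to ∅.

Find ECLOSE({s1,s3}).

{s1,s2,s3}

Begin with {s1,s3}.
s3 →ε {s2}; add s2.
ε-closure = {s1,s2,s3}.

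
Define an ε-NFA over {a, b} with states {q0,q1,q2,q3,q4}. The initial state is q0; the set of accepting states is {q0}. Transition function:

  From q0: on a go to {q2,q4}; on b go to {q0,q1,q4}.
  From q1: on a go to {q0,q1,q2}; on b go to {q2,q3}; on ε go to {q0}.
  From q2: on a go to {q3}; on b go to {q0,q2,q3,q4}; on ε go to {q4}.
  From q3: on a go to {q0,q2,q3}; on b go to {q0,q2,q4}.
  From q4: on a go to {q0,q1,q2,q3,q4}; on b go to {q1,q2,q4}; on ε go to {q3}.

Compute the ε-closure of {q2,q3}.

Begin with {q2,q3}.
q2 →ε {q4}; add q4.
ε-closure = {q2,q3,q4}.

{q2,q3,q4}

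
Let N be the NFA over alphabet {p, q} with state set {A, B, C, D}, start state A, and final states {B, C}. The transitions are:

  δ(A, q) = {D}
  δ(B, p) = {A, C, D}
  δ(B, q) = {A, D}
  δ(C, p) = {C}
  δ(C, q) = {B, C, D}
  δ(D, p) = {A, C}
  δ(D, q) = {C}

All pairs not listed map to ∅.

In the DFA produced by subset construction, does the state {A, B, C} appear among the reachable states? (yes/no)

no

Start state of the DFA: {A}.
{A} --p--> ∅  [new]
{A} --q--> {D}  [new]
∅ --p--> ∅  [seen]
∅ --q--> ∅  [seen]
{D} --p--> {A, C}  [new]
{D} --q--> {C}  [new]
{A, C} --p--> {C}  [seen]
{A, C} --q--> {B, C, D}  [new]
{C} --p--> {C}  [seen]
{C} --q--> {B, C, D}  [seen]
{B, C, D} --p--> {A, C, D}  [new]
{B, C, D} --q--> {A, B, C, D}  [new]
{A, C, D} --p--> {A, C}  [seen]
{A, C, D} --q--> {B, C, D}  [seen]
{A, B, C, D} --p--> {A, C, D}  [seen]
{A, B, C, D} --q--> {A, B, C, D}  [seen]
Reachable DFA states: {A}, ∅, {D}, {A, C}, {C}, {B, C, D}, {A, C, D}, {A, B, C, D}.
{A, B, C} is not among them.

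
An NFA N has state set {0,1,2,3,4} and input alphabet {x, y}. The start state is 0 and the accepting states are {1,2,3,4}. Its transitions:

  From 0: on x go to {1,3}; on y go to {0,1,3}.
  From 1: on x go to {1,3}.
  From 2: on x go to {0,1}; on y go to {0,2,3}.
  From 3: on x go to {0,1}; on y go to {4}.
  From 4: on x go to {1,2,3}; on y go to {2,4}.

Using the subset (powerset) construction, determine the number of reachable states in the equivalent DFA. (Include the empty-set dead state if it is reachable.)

Start state of the DFA: {0}.
{0} --x--> {1,3}  [new]
{0} --y--> {0,1,3}  [new]
{1,3} --x--> {0,1,3}  [seen]
{1,3} --y--> {4}  [new]
{0,1,3} --x--> {0,1,3}  [seen]
{0,1,3} --y--> {0,1,3,4}  [new]
{4} --x--> {1,2,3}  [new]
{4} --y--> {2,4}  [new]
{0,1,3,4} --x--> {0,1,2,3}  [new]
{0,1,3,4} --y--> {0,1,2,3,4}  [new]
{1,2,3} --x--> {0,1,3}  [seen]
{1,2,3} --y--> {0,2,3,4}  [new]
{2,4} --x--> {0,1,2,3}  [seen]
{2,4} --y--> {0,2,3,4}  [seen]
{0,1,2,3} --x--> {0,1,3}  [seen]
{0,1,2,3} --y--> {0,1,2,3,4}  [seen]
{0,1,2,3,4} --x--> {0,1,2,3}  [seen]
{0,1,2,3,4} --y--> {0,1,2,3,4}  [seen]
{0,2,3,4} --x--> {0,1,2,3}  [seen]
{0,2,3,4} --y--> {0,1,2,3,4}  [seen]
Reachable DFA states: {0}, {1,3}, {0,1,3}, {4}, {0,1,3,4}, {1,2,3}, {2,4}, {0,1,2,3}, {0,1,2,3,4}, {0,2,3,4}.

10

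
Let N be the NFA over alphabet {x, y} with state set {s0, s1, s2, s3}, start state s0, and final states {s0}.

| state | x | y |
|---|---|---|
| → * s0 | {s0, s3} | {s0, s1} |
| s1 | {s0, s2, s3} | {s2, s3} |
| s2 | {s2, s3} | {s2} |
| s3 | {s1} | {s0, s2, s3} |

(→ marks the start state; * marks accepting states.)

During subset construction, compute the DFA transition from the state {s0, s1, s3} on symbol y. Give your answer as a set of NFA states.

{s0, s1, s2, s3}

δ(s0,y) = {s0, s1}; δ(s1,y) = {s2, s3}; δ(s3,y) = {s0, s2, s3}.
Union: {s0, s1, s2, s3}.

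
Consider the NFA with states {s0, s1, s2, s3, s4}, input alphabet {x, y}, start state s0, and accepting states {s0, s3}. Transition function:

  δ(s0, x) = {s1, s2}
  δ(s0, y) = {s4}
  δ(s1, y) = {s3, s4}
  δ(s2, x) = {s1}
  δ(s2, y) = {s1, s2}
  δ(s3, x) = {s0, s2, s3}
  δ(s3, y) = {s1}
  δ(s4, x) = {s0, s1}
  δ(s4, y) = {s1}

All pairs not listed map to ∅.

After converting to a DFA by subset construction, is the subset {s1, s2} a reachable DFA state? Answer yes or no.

Start state of the DFA: {s0}.
{s0} --x--> {s1, s2}  [new]
{s0} --y--> {s4}  [new]
{s1, s2} --x--> {s1}  [new]
{s1, s2} --y--> {s1, s2, s3, s4}  [new]
{s4} --x--> {s0, s1}  [new]
{s4} --y--> {s1}  [seen]
{s1} --x--> ∅  [new]
{s1} --y--> {s3, s4}  [new]
{s1, s2, s3, s4} --x--> {s0, s1, s2, s3}  [new]
{s1, s2, s3, s4} --y--> {s1, s2, s3, s4}  [seen]
{s0, s1} --x--> {s1, s2}  [seen]
{s0, s1} --y--> {s3, s4}  [seen]
∅ --x--> ∅  [seen]
∅ --y--> ∅  [seen]
{s3, s4} --x--> {s0, s1, s2, s3}  [seen]
{s3, s4} --y--> {s1}  [seen]
{s0, s1, s2, s3} --x--> {s0, s1, s2, s3}  [seen]
{s0, s1, s2, s3} --y--> {s1, s2, s3, s4}  [seen]
Reachable DFA states: {s0}, {s1, s2}, {s4}, {s1}, {s1, s2, s3, s4}, {s0, s1}, ∅, {s3, s4}, {s0, s1, s2, s3}.
{s1, s2} is among them.

yes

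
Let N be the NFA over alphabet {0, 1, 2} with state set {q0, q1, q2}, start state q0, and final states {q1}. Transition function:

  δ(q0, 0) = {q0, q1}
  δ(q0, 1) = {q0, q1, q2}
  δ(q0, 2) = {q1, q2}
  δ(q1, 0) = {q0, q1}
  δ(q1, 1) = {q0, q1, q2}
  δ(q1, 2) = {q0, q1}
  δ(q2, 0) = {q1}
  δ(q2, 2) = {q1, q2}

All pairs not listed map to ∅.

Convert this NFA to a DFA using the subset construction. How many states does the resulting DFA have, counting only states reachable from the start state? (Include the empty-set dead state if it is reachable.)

Start state of the DFA: {q0}.
{q0} --0--> {q0, q1}  [new]
{q0} --1--> {q0, q1, q2}  [new]
{q0} --2--> {q1, q2}  [new]
{q0, q1} --0--> {q0, q1}  [seen]
{q0, q1} --1--> {q0, q1, q2}  [seen]
{q0, q1} --2--> {q0, q1, q2}  [seen]
{q0, q1, q2} --0--> {q0, q1}  [seen]
{q0, q1, q2} --1--> {q0, q1, q2}  [seen]
{q0, q1, q2} --2--> {q0, q1, q2}  [seen]
{q1, q2} --0--> {q0, q1}  [seen]
{q1, q2} --1--> {q0, q1, q2}  [seen]
{q1, q2} --2--> {q0, q1, q2}  [seen]
Reachable DFA states: {q0}, {q0, q1}, {q0, q1, q2}, {q1, q2}.

4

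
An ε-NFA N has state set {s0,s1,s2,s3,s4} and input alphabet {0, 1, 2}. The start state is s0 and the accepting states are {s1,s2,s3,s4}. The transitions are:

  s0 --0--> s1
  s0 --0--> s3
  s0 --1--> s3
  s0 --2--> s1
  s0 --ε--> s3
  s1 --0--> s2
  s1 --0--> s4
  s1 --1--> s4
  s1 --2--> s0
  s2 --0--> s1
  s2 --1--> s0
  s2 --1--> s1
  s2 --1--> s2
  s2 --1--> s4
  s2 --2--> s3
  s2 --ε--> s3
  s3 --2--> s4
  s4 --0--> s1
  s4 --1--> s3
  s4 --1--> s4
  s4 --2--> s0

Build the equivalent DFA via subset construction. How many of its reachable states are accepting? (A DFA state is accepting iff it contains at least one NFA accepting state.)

12

Start state of the DFA: {s0,s3} (ε-closure of the NFA start).
{s0,s3} --0--> {s1,s3}  [new]
{s0,s3} --1--> {s3}  [new]
{s0,s3} --2--> {s1,s4}  [new]
{s1,s3} --0--> {s2,s3,s4}  [new]
{s1,s3} --1--> {s4}  [new]
{s1,s3} --2--> {s0,s3,s4}  [new]
{s3} --0--> ∅  [new]
{s3} --1--> ∅  [seen]
{s3} --2--> {s4}  [seen]
{s1,s4} --0--> {s1,s2,s3,s4}  [new]
{s1,s4} --1--> {s3,s4}  [new]
{s1,s4} --2--> {s0,s3}  [seen]
{s2,s3,s4} --0--> {s1}  [new]
{s2,s3,s4} --1--> {s0,s1,s2,s3,s4}  [new]
{s2,s3,s4} --2--> {s0,s3,s4}  [seen]
{s4} --0--> {s1}  [seen]
{s4} --1--> {s3,s4}  [seen]
{s4} --2--> {s0,s3}  [seen]
{s0,s3,s4} --0--> {s1,s3}  [seen]
{s0,s3,s4} --1--> {s3,s4}  [seen]
{s0,s3,s4} --2--> {s0,s1,s3,s4}  [new]
∅ --0--> ∅  [seen]
∅ --1--> ∅  [seen]
∅ --2--> ∅  [seen]
{s1,s2,s3,s4} --0--> {s1,s2,s3,s4}  [seen]
{s1,s2,s3,s4} --1--> {s0,s1,s2,s3,s4}  [seen]
{s1,s2,s3,s4} --2--> {s0,s3,s4}  [seen]
{s3,s4} --0--> {s1}  [seen]
{s3,s4} --1--> {s3,s4}  [seen]
{s3,s4} --2--> {s0,s3,s4}  [seen]
{s1} --0--> {s2,s3,s4}  [seen]
{s1} --1--> {s4}  [seen]
{s1} --2--> {s0,s3}  [seen]
{s0,s1,s2,s3,s4} --0--> {s1,s2,s3,s4}  [seen]
{s0,s1,s2,s3,s4} --1--> {s0,s1,s2,s3,s4}  [seen]
{s0,s1,s2,s3,s4} --2--> {s0,s1,s3,s4}  [seen]
{s0,s1,s3,s4} --0--> {s1,s2,s3,s4}  [seen]
{s0,s1,s3,s4} --1--> {s3,s4}  [seen]
{s0,s1,s3,s4} --2--> {s0,s1,s3,s4}  [seen]
Reachable DFA states: {s0,s3}, {s1,s3}, {s3}, {s1,s4}, {s2,s3,s4}, {s4}, {s0,s3,s4}, ∅, {s1,s2,s3,s4}, {s3,s4}, {s1}, {s0,s1,s2,s3,s4}, {s0,s1,s3,s4}.
Accepting DFA states (contain an NFA accepting state): {s0,s3}, {s1,s3}, {s3}, {s1,s4}, {s2,s3,s4}, {s4}, {s0,s3,s4}, {s1,s2,s3,s4}, {s3,s4}, {s1}, {s0,s1,s2,s3,s4}, {s0,s1,s3,s4}.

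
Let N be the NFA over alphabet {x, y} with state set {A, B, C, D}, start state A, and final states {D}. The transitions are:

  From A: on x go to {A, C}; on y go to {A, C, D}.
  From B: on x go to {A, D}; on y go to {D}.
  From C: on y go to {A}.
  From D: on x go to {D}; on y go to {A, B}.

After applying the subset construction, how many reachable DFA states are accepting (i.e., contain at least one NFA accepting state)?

2

Start state of the DFA: {A}.
{A} --x--> {A, C}  [new]
{A} --y--> {A, C, D}  [new]
{A, C} --x--> {A, C}  [seen]
{A, C} --y--> {A, C, D}  [seen]
{A, C, D} --x--> {A, C, D}  [seen]
{A, C, D} --y--> {A, B, C, D}  [new]
{A, B, C, D} --x--> {A, C, D}  [seen]
{A, B, C, D} --y--> {A, B, C, D}  [seen]
Reachable DFA states: {A}, {A, C}, {A, C, D}, {A, B, C, D}.
Accepting DFA states (contain an NFA accepting state): {A, C, D}, {A, B, C, D}.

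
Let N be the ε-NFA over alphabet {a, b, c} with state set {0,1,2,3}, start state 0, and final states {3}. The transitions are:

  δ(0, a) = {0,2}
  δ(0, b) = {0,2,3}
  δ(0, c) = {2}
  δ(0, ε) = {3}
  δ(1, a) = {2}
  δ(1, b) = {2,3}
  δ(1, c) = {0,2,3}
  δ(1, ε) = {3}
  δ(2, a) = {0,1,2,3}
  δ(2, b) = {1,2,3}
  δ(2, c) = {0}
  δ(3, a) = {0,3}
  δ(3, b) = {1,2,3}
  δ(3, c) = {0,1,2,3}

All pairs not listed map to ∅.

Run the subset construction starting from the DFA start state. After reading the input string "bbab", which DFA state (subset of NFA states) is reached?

Start: {0,3}.
δ(0,b) = {0,2,3}; δ(3,b) = {1,2,3}.
Union: {0,1,2,3}.
After b: {0,1,2,3}.
δ(0,b) = {0,2,3}; δ(1,b) = {2,3}; δ(2,b) = {1,2,3}; δ(3,b) = {1,2,3}.
Union: {0,1,2,3}.
After b: {0,1,2,3}.
δ(0,a) = {0,2}; δ(1,a) = {2}; δ(2,a) = {0,1,2,3}; δ(3,a) = {0,3}.
Union: {0,1,2,3}.
After a: {0,1,2,3}.
δ(0,b) = {0,2,3}; δ(1,b) = {2,3}; δ(2,b) = {1,2,3}; δ(3,b) = {1,2,3}.
Union: {0,1,2,3}.
After b: {0,1,2,3}.

{0,1,2,3}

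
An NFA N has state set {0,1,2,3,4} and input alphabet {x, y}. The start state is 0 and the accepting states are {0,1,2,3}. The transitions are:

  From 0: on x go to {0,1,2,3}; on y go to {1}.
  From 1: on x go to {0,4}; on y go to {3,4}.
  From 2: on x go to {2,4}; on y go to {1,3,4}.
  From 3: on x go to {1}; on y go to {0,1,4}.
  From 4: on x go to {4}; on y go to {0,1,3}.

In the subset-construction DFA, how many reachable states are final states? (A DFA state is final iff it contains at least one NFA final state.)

Start state of the DFA: {0}.
{0} --x--> {0,1,2,3}  [new]
{0} --y--> {1}  [new]
{0,1,2,3} --x--> {0,1,2,3,4}  [new]
{0,1,2,3} --y--> {0,1,3,4}  [new]
{1} --x--> {0,4}  [new]
{1} --y--> {3,4}  [new]
{0,1,2,3,4} --x--> {0,1,2,3,4}  [seen]
{0,1,2,3,4} --y--> {0,1,3,4}  [seen]
{0,1,3,4} --x--> {0,1,2,3,4}  [seen]
{0,1,3,4} --y--> {0,1,3,4}  [seen]
{0,4} --x--> {0,1,2,3,4}  [seen]
{0,4} --y--> {0,1,3}  [new]
{3,4} --x--> {1,4}  [new]
{3,4} --y--> {0,1,3,4}  [seen]
{0,1,3} --x--> {0,1,2,3,4}  [seen]
{0,1,3} --y--> {0,1,3,4}  [seen]
{1,4} --x--> {0,4}  [seen]
{1,4} --y--> {0,1,3,4}  [seen]
Reachable DFA states: {0}, {0,1,2,3}, {1}, {0,1,2,3,4}, {0,1,3,4}, {0,4}, {3,4}, {0,1,3}, {1,4}.
Accepting DFA states (contain an NFA accepting state): {0}, {0,1,2,3}, {1}, {0,1,2,3,4}, {0,1,3,4}, {0,4}, {3,4}, {0,1,3}, {1,4}.

9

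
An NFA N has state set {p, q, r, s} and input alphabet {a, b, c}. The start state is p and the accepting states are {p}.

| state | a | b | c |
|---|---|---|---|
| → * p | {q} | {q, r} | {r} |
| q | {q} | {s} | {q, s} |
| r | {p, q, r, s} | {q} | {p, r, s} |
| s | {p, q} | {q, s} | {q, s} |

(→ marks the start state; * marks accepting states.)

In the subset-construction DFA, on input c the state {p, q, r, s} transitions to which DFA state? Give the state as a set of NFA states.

{p, q, r, s}

δ(p,c) = {r}; δ(q,c) = {q, s}; δ(r,c) = {p, r, s}; δ(s,c) = {q, s}.
Union: {p, q, r, s}.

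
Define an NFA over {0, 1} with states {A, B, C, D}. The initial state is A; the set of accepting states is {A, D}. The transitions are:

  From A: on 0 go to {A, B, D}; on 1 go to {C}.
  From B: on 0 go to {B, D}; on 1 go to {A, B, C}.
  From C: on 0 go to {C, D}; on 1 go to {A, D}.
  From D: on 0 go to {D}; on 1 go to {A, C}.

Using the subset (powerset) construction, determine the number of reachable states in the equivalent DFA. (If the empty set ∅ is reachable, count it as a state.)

9

Start state of the DFA: {A}.
{A} --0--> {A, B, D}  [new]
{A} --1--> {C}  [new]
{A, B, D} --0--> {A, B, D}  [seen]
{A, B, D} --1--> {A, B, C}  [new]
{C} --0--> {C, D}  [new]
{C} --1--> {A, D}  [new]
{A, B, C} --0--> {A, B, C, D}  [new]
{A, B, C} --1--> {A, B, C, D}  [seen]
{C, D} --0--> {C, D}  [seen]
{C, D} --1--> {A, C, D}  [new]
{A, D} --0--> {A, B, D}  [seen]
{A, D} --1--> {A, C}  [new]
{A, B, C, D} --0--> {A, B, C, D}  [seen]
{A, B, C, D} --1--> {A, B, C, D}  [seen]
{A, C, D} --0--> {A, B, C, D}  [seen]
{A, C, D} --1--> {A, C, D}  [seen]
{A, C} --0--> {A, B, C, D}  [seen]
{A, C} --1--> {A, C, D}  [seen]
Reachable DFA states: {A}, {A, B, D}, {C}, {A, B, C}, {C, D}, {A, D}, {A, B, C, D}, {A, C, D}, {A, C}.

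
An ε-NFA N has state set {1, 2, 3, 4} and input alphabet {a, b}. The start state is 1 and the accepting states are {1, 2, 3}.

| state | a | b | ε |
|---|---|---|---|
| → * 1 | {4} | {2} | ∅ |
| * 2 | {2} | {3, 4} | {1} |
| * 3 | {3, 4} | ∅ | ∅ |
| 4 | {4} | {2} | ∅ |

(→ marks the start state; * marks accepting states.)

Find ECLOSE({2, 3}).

{1, 2, 3}

Begin with {2, 3}.
2 →ε {1}; add 1.
ε-closure = {1, 2, 3}.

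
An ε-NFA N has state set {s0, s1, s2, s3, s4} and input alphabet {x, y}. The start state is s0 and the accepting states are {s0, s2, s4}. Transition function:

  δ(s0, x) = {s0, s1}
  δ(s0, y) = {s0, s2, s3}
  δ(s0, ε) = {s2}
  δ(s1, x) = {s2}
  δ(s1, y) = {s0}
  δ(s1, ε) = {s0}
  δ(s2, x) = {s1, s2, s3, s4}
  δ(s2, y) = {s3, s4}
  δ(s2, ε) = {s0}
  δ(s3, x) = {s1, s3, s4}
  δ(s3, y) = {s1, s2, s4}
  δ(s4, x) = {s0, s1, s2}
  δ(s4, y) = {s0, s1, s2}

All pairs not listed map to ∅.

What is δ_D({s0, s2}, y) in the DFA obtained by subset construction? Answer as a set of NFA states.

δ(s0,y) = {s0, s2, s3}; δ(s2,y) = {s3, s4}.
Union: {s0, s2, s3, s4}.

{s0, s2, s3, s4}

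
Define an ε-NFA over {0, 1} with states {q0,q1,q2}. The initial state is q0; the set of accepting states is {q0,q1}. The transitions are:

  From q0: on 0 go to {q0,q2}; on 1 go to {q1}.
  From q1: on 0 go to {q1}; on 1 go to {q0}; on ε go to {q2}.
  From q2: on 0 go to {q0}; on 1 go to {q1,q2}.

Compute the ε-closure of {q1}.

{q1,q2}

Begin with {q1}.
q1 →ε {q2}; add q2.
ε-closure = {q1,q2}.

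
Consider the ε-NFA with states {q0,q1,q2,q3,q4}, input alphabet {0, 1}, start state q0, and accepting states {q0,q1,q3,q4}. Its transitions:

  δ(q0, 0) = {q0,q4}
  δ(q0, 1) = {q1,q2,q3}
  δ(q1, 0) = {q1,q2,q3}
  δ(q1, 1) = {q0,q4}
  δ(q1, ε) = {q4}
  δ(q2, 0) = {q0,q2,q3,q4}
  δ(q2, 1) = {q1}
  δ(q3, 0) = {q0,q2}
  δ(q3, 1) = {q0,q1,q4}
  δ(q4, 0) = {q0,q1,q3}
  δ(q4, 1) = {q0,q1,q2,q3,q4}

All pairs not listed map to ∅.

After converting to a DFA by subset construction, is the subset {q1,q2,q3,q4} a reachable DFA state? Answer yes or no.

Start state of the DFA: {q0} (ε-closure of the NFA start).
{q0} --0--> {q0,q4}  [new]
{q0} --1--> {q1,q2,q3,q4}  [new]
{q0,q4} --0--> {q0,q1,q3,q4}  [new]
{q0,q4} --1--> {q0,q1,q2,q3,q4}  [new]
{q1,q2,q3,q4} --0--> {q0,q1,q2,q3,q4}  [seen]
{q1,q2,q3,q4} --1--> {q0,q1,q2,q3,q4}  [seen]
{q0,q1,q3,q4} --0--> {q0,q1,q2,q3,q4}  [seen]
{q0,q1,q3,q4} --1--> {q0,q1,q2,q3,q4}  [seen]
{q0,q1,q2,q3,q4} --0--> {q0,q1,q2,q3,q4}  [seen]
{q0,q1,q2,q3,q4} --1--> {q0,q1,q2,q3,q4}  [seen]
Reachable DFA states: {q0}, {q0,q4}, {q1,q2,q3,q4}, {q0,q1,q3,q4}, {q0,q1,q2,q3,q4}.
{q1,q2,q3,q4} is among them.

yes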